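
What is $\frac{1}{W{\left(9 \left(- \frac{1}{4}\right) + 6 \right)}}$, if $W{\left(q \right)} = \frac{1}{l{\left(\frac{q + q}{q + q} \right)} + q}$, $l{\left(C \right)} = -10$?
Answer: $- \frac{25}{4} \approx -6.25$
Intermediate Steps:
$W{\left(q \right)} = \frac{1}{-10 + q}$
$\frac{1}{W{\left(9 \left(- \frac{1}{4}\right) + 6 \right)}} = \frac{1}{\frac{1}{-10 + \left(9 \left(- \frac{1}{4}\right) + 6\right)}} = \frac{1}{\frac{1}{-10 + \left(- \frac{9}{4} + 6\right)}} = \frac{1}{\frac{1}{-10 + \frac{15}{4}}} = \frac{1}{\frac{1}{- \frac{25}{4}}} = \frac{1}{- \frac{4}{25}} = - \frac{25}{4}$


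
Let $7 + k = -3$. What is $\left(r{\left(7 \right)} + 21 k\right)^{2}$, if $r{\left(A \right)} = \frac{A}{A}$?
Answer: $43681$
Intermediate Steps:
$k = -10$ ($k = -7 - 3 = -10$)
$r{\left(A \right)} = 1$
$\left(r{\left(7 \right)} + 21 k\right)^{2} = \left(1 + 21 \left(-10\right)\right)^{2} = \left(1 - 210\right)^{2} = \left(-209\right)^{2} = 43681$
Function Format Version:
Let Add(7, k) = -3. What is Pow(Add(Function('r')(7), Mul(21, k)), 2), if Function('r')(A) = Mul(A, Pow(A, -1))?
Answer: 43681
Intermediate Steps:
k = -10 (k = Add(-7, -3) = -10)
Function('r')(A) = 1
Pow(Add(Function('r')(7), Mul(21, k)), 2) = Pow(Add(1, Mul(21, -10)), 2) = Pow(Add(1, -210), 2) = Pow(-209, 2) = 43681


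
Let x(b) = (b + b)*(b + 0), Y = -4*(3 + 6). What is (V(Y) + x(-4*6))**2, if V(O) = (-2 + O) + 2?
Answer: 1245456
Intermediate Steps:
Y = -36 (Y = -4*9 = -36)
x(b) = 2*b**2 (x(b) = (2*b)*b = 2*b**2)
V(O) = O
(V(Y) + x(-4*6))**2 = (-36 + 2*(-4*6)**2)**2 = (-36 + 2*(-24)**2)**2 = (-36 + 2*576)**2 = (-36 + 1152)**2 = 1116**2 = 1245456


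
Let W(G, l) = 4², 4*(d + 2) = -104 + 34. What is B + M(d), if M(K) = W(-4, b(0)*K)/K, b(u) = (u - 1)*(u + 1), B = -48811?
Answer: -1903661/39 ≈ -48812.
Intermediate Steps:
d = -39/2 (d = -2 + (-104 + 34)/4 = -2 + (¼)*(-70) = -2 - 35/2 = -39/2 ≈ -19.500)
b(u) = (1 + u)*(-1 + u) (b(u) = (-1 + u)*(1 + u) = (1 + u)*(-1 + u))
W(G, l) = 16
M(K) = 16/K
B + M(d) = -48811 + 16/(-39/2) = -48811 + 16*(-2/39) = -48811 - 32/39 = -1903661/39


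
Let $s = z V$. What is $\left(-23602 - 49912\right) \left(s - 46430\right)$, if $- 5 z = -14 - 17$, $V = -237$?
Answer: $\frac{17606382458}{5} \approx 3.5213 \cdot 10^{9}$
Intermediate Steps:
$z = \frac{31}{5}$ ($z = - \frac{-14 - 17}{5} = \left(- \frac{1}{5}\right) \left(-31\right) = \frac{31}{5} \approx 6.2$)
$s = - \frac{7347}{5}$ ($s = \frac{31}{5} \left(-237\right) = - \frac{7347}{5} \approx -1469.4$)
$\left(-23602 - 49912\right) \left(s - 46430\right) = \left(-23602 - 49912\right) \left(- \frac{7347}{5} - 46430\right) = \left(-73514\right) \left(- \frac{239497}{5}\right) = \frac{17606382458}{5}$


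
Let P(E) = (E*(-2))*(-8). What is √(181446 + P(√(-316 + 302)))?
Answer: √(181446 + 16*I*√14) ≈ 425.96 + 0.0703*I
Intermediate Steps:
P(E) = 16*E (P(E) = -2*E*(-8) = 16*E)
√(181446 + P(√(-316 + 302))) = √(181446 + 16*√(-316 + 302)) = √(181446 + 16*√(-14)) = √(181446 + 16*(I*√14)) = √(181446 + 16*I*√14)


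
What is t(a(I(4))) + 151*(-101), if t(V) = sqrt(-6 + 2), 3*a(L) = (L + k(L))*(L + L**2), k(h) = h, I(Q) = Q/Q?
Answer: -15251 + 2*I ≈ -15251.0 + 2.0*I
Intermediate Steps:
I(Q) = 1
a(L) = 2*L*(L + L**2)/3 (a(L) = ((L + L)*(L + L**2))/3 = ((2*L)*(L + L**2))/3 = (2*L*(L + L**2))/3 = 2*L*(L + L**2)/3)
t(V) = 2*I (t(V) = sqrt(-4) = 2*I)
t(a(I(4))) + 151*(-101) = 2*I + 151*(-101) = 2*I - 15251 = -15251 + 2*I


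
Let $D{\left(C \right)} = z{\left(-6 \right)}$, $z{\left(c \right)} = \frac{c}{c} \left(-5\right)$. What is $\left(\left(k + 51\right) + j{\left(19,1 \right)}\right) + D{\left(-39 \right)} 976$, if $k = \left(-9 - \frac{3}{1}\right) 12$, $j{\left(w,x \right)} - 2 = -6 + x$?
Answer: $-4976$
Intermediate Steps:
$j{\left(w,x \right)} = -4 + x$ ($j{\left(w,x \right)} = 2 + \left(-6 + x\right) = -4 + x$)
$z{\left(c \right)} = -5$ ($z{\left(c \right)} = 1 \left(-5\right) = -5$)
$D{\left(C \right)} = -5$
$k = -144$ ($k = \left(-9 - 3\right) 12 = \left(-12\right) 12 = -144$)
$\left(\left(k + 51\right) + j{\left(19,1 \right)}\right) + D{\left(-39 \right)} 976 = \left(\left(-144 + 51\right) + \left(-4 + 1\right)\right) - 4880 = \left(-93 - 3\right) - 4880 = -96 - 4880 = -4976$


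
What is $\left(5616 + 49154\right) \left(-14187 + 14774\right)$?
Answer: $32149990$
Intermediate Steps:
$\left(5616 + 49154\right) \left(-14187 + 14774\right) = 54770 \cdot 587 = 32149990$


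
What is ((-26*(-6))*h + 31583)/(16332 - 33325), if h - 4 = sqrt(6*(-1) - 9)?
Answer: -32207/16993 - 156*I*sqrt(15)/16993 ≈ -1.8953 - 0.035555*I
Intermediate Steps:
h = 4 + I*sqrt(15) (h = 4 + sqrt(6*(-1) - 9) = 4 + sqrt(-6 - 9) = 4 + sqrt(-15) = 4 + I*sqrt(15) ≈ 4.0 + 3.873*I)
((-26*(-6))*h + 31583)/(16332 - 33325) = ((-26*(-6))*(4 + I*sqrt(15)) + 31583)/(16332 - 33325) = (156*(4 + I*sqrt(15)) + 31583)/(-16993) = ((624 + 156*I*sqrt(15)) + 31583)*(-1/16993) = (32207 + 156*I*sqrt(15))*(-1/16993) = -32207/16993 - 156*I*sqrt(15)/16993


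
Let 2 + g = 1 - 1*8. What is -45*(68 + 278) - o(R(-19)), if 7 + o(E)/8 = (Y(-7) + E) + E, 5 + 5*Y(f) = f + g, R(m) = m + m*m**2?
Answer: 472838/5 ≈ 94568.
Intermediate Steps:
g = -9 (g = -2 + (1 - 1*8) = -2 + (1 - 8) = -2 - 7 = -9)
R(m) = m + m**3
Y(f) = -14/5 + f/5 (Y(f) = -1 + (f - 9)/5 = -1 + (-9 + f)/5 = -1 + (-9/5 + f/5) = -14/5 + f/5)
o(E) = -448/5 + 16*E (o(E) = -56 + 8*(((-14/5 + (1/5)*(-7)) + E) + E) = -56 + 8*(((-14/5 - 7/5) + E) + E) = -56 + 8*((-21/5 + E) + E) = -56 + 8*(-21/5 + 2*E) = -56 + (-168/5 + 16*E) = -448/5 + 16*E)
-45*(68 + 278) - o(R(-19)) = -45*(68 + 278) - (-448/5 + 16*(-19 + (-19)**3)) = -45*346 - (-448/5 + 16*(-19 - 6859)) = -15570 - (-448/5 + 16*(-6878)) = -15570 - (-448/5 - 110048) = -15570 - 1*(-550688/5) = -15570 + 550688/5 = 472838/5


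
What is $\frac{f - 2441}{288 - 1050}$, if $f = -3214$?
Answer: $\frac{1885}{254} \approx 7.4213$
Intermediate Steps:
$\frac{f - 2441}{288 - 1050} = \frac{-3214 - 2441}{288 - 1050} = - \frac{5655}{-762} = \left(-5655\right) \left(- \frac{1}{762}\right) = \frac{1885}{254}$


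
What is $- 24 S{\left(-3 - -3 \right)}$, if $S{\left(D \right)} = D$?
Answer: $0$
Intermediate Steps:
$- 24 S{\left(-3 - -3 \right)} = - 24 \left(-3 - -3\right) = - 24 \left(-3 + 3\right) = \left(-24\right) 0 = 0$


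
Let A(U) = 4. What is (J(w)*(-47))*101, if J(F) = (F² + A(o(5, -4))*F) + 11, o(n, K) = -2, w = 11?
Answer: -835472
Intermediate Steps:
J(F) = 11 + F² + 4*F (J(F) = (F² + 4*F) + 11 = 11 + F² + 4*F)
(J(w)*(-47))*101 = ((11 + 11² + 4*11)*(-47))*101 = ((11 + 121 + 44)*(-47))*101 = (176*(-47))*101 = -8272*101 = -835472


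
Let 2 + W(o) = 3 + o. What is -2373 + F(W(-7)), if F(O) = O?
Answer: -2379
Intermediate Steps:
W(o) = 1 + o (W(o) = -2 + (3 + o) = 1 + o)
-2373 + F(W(-7)) = -2373 + (1 - 7) = -2373 - 6 = -2379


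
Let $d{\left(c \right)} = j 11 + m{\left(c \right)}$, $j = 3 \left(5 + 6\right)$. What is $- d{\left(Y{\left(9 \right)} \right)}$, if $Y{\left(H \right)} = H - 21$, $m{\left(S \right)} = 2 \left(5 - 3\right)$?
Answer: $-367$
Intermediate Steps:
$m{\left(S \right)} = 4$ ($m{\left(S \right)} = 2 \cdot 2 = 4$)
$Y{\left(H \right)} = -21 + H$ ($Y{\left(H \right)} = H - 21 = -21 + H$)
$j = 33$ ($j = 3 \cdot 11 = 33$)
$d{\left(c \right)} = 367$ ($d{\left(c \right)} = 33 \cdot 11 + 4 = 363 + 4 = 367$)
$- d{\left(Y{\left(9 \right)} \right)} = \left(-1\right) 367 = -367$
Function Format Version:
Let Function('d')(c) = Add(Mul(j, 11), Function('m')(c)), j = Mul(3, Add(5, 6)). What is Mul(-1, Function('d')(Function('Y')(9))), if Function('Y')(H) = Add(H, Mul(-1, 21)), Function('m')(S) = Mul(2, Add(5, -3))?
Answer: -367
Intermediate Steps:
Function('m')(S) = 4 (Function('m')(S) = Mul(2, 2) = 4)
Function('Y')(H) = Add(-21, H) (Function('Y')(H) = Add(H, -21) = Add(-21, H))
j = 33 (j = Mul(3, 11) = 33)
Function('d')(c) = 367 (Function('d')(c) = Add(Mul(33, 11), 4) = Add(363, 4) = 367)
Mul(-1, Function('d')(Function('Y')(9))) = Mul(-1, 367) = -367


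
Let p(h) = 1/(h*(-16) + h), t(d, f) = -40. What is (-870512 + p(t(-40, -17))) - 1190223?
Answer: -1236440999/600 ≈ -2.0607e+6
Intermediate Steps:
p(h) = -1/(15*h) (p(h) = 1/(-16*h + h) = 1/(-15*h) = -1/(15*h))
(-870512 + p(t(-40, -17))) - 1190223 = (-870512 - 1/15/(-40)) - 1190223 = (-870512 - 1/15*(-1/40)) - 1190223 = (-870512 + 1/600) - 1190223 = -522307199/600 - 1190223 = -1236440999/600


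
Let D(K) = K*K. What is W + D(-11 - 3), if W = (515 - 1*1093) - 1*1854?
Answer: -2236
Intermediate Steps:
D(K) = K²
W = -2432 (W = (515 - 1093) - 1854 = -578 - 1854 = -2432)
W + D(-11 - 3) = -2432 + (-11 - 3)² = -2432 + (-14)² = -2432 + 196 = -2236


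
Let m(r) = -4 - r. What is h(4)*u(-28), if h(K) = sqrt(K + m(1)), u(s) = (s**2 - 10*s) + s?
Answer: 1036*I ≈ 1036.0*I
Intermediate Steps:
u(s) = s**2 - 9*s
h(K) = sqrt(-5 + K) (h(K) = sqrt(K + (-4 - 1*1)) = sqrt(K + (-4 - 1)) = sqrt(K - 5) = sqrt(-5 + K))
h(4)*u(-28) = sqrt(-5 + 4)*(-28*(-9 - 28)) = sqrt(-1)*(-28*(-37)) = I*1036 = 1036*I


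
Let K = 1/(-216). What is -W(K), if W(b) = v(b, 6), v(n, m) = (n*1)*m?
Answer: 1/36 ≈ 0.027778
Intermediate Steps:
v(n, m) = m*n (v(n, m) = n*m = m*n)
K = -1/216 ≈ -0.0046296
W(b) = 6*b
-W(K) = -6*(-1)/216 = -1*(-1/36) = 1/36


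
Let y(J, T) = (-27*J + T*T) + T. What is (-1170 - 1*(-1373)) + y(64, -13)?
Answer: -1369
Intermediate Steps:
y(J, T) = T + T² - 27*J (y(J, T) = (-27*J + T²) + T = (T² - 27*J) + T = T + T² - 27*J)
(-1170 - 1*(-1373)) + y(64, -13) = (-1170 - 1*(-1373)) + (-13 + (-13)² - 27*64) = (-1170 + 1373) + (-13 + 169 - 1728) = 203 - 1572 = -1369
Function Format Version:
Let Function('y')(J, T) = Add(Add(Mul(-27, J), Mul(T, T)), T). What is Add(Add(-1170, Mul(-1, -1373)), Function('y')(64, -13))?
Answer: -1369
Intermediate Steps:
Function('y')(J, T) = Add(T, Pow(T, 2), Mul(-27, J)) (Function('y')(J, T) = Add(Add(Mul(-27, J), Pow(T, 2)), T) = Add(Add(Pow(T, 2), Mul(-27, J)), T) = Add(T, Pow(T, 2), Mul(-27, J)))
Add(Add(-1170, Mul(-1, -1373)), Function('y')(64, -13)) = Add(Add(-1170, Mul(-1, -1373)), Add(-13, Pow(-13, 2), Mul(-27, 64))) = Add(Add(-1170, 1373), Add(-13, 169, -1728)) = Add(203, -1572) = -1369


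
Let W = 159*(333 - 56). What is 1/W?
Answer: 1/44043 ≈ 2.2705e-5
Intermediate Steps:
W = 44043 (W = 159*277 = 44043)
1/W = 1/44043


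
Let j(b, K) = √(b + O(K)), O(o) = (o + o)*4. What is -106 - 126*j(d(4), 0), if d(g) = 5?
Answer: -106 - 126*√5 ≈ -387.74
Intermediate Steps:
O(o) = 8*o (O(o) = (2*o)*4 = 8*o)
j(b, K) = √(b + 8*K)
-106 - 126*j(d(4), 0) = -106 - 126*√(5 + 8*0) = -106 - 126*√(5 + 0) = -106 - 126*√5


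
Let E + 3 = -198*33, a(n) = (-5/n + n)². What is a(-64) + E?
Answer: -10039271/4096 ≈ -2451.0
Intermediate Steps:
a(n) = (n - 5/n)²
E = -6537 (E = -3 - 198*33 = -3 - 6534 = -6537)
a(-64) + E = (-5 + (-64)²)²/(-64)² - 6537 = (-5 + 4096)²/4096 - 6537 = (1/4096)*4091² - 6537 = (1/4096)*16736281 - 6537 = 16736281/4096 - 6537 = -10039271/4096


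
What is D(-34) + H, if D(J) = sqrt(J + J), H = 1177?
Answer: 1177 + 2*I*sqrt(17) ≈ 1177.0 + 8.2462*I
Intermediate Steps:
D(J) = sqrt(2)*sqrt(J) (D(J) = sqrt(2*J) = sqrt(2)*sqrt(J))
D(-34) + H = sqrt(2)*sqrt(-34) + 1177 = sqrt(2)*(I*sqrt(34)) + 1177 = 2*I*sqrt(17) + 1177 = 1177 + 2*I*sqrt(17)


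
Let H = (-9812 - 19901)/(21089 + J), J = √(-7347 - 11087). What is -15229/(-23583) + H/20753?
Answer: 6692945568915224/10365508602410745 + 29713*I*√18434/9230194659315 ≈ 0.64569 + 4.3706e-7*I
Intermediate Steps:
J = I*√18434 (J = √(-18434) = I*√18434 ≈ 135.77*I)
H = -29713/(21089 + I*√18434) (H = (-9812 - 19901)/(21089 + I*√18434) = -29713/(21089 + I*√18434) ≈ -1.4089 + 0.0090704*I)
-15229/(-23583) + H/20753 = -15229/(-23583) + (-626617457/444764355 + 29713*I*√18434/444764355)/20753 = -15229*(-1/23583) + (-626617457/444764355 + 29713*I*√18434/444764355)*(1/20753) = 15229/23583 + (-626617457/9230194659315 + 29713*I*√18434/9230194659315) = 6692945568915224/10365508602410745 + 29713*I*√18434/9230194659315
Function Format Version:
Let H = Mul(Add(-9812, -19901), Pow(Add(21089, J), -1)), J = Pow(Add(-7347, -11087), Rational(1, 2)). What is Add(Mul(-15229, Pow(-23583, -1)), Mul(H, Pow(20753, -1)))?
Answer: Add(Rational(6692945568915224, 10365508602410745), Mul(Rational(29713, 9230194659315), I, Pow(18434, Rational(1, 2)))) ≈ Add(0.64569, Mul(4.3706e-7, I))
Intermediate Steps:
J = Mul(I, Pow(18434, Rational(1, 2))) (J = Pow(-18434, Rational(1, 2)) = Mul(I, Pow(18434, Rational(1, 2))) ≈ Mul(135.77, I))
H = Mul(-29713, Pow(Add(21089, Mul(I, Pow(18434, Rational(1, 2)))), -1)) (H = Mul(Add(-9812, -19901), Pow(Add(21089, Mul(I, Pow(18434, Rational(1, 2)))), -1)) = Mul(-29713, Pow(Add(21089, Mul(I, Pow(18434, Rational(1, 2)))), -1)) ≈ Add(-1.4089, Mul(0.0090704, I)))
Add(Mul(-15229, Pow(-23583, -1)), Mul(H, Pow(20753, -1))) = Add(Mul(-15229, Pow(-23583, -1)), Mul(Add(Rational(-626617457, 444764355), Mul(Rational(29713, 444764355), I, Pow(18434, Rational(1, 2)))), Pow(20753, -1))) = Add(Mul(-15229, Rational(-1, 23583)), Mul(Add(Rational(-626617457, 444764355), Mul(Rational(29713, 444764355), I, Pow(18434, Rational(1, 2)))), Rational(1, 20753))) = Add(Rational(15229, 23583), Add(Rational(-626617457, 9230194659315), Mul(Rational(29713, 9230194659315), I, Pow(18434, Rational(1, 2))))) = Add(Rational(6692945568915224, 10365508602410745), Mul(Rational(29713, 9230194659315), I, Pow(18434, Rational(1, 2))))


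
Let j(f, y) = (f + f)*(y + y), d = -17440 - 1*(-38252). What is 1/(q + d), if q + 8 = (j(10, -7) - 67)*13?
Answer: 1/16293 ≈ 6.1376e-5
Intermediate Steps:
d = 20812 (d = -17440 + 38252 = 20812)
j(f, y) = 4*f*y (j(f, y) = (2*f)*(2*y) = 4*f*y)
q = -4519 (q = -8 + (4*10*(-7) - 67)*13 = -8 + (-280 - 67)*13 = -8 - 347*13 = -8 - 4511 = -4519)
1/(q + d) = 1/(-4519 + 20812) = 1/16293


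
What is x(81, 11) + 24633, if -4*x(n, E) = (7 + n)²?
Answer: 22697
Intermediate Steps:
x(n, E) = -(7 + n)²/4
x(81, 11) + 24633 = -(7 + 81)²/4 + 24633 = -¼*88² + 24633 = -¼*7744 + 24633 = -1936 + 24633 = 22697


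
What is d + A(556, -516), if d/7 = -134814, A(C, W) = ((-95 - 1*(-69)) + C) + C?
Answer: -942612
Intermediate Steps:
A(C, W) = -26 + 2*C (A(C, W) = ((-95 + 69) + C) + C = (-26 + C) + C = -26 + 2*C)
d = -943698 (d = 7*(-134814) = -943698)
d + A(556, -516) = -943698 + (-26 + 2*556) = -943698 + (-26 + 1112) = -943698 + 1086 = -942612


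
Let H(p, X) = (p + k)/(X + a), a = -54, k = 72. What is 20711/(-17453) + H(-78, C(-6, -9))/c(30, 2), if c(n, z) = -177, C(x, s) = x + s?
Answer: -84349387/71051163 ≈ -1.1872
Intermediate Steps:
C(x, s) = s + x
H(p, X) = (72 + p)/(-54 + X) (H(p, X) = (p + 72)/(X - 54) = (72 + p)/(-54 + X))
20711/(-17453) + H(-78, C(-6, -9))/c(30, 2) = 20711/(-17453) + ((72 - 78)/(-54 + (-9 - 6)))/(-177) = 20711*(-1/17453) + (-6/(-54 - 15))*(-1/177) = -20711/17453 + (-6/(-69))*(-1/177) = -20711/17453 - 1/69*(-6)*(-1/177) = -20711/17453 + (2/23)*(-1/177) = -20711/17453 - 2/4071 = -84349387/71051163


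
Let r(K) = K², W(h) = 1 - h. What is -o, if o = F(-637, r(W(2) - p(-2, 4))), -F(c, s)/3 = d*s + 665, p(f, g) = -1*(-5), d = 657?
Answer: 72951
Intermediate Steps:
p(f, g) = 5
F(c, s) = -1995 - 1971*s (F(c, s) = -3*(657*s + 665) = -3*(665 + 657*s) = -1995 - 1971*s)
o = -72951 (o = -1995 - 1971*((1 - 1*2) - 1*5)² = -1995 - 1971*((1 - 2) - 5)² = -1995 - 1971*(-1 - 5)² = -1995 - 1971*(-6)² = -1995 - 1971*36 = -1995 - 70956 = -72951)
-o = -1*(-72951) = 72951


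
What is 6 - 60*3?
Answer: -174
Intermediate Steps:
6 - 60*3 = 6 - 15*12 = 6 - 180 = -174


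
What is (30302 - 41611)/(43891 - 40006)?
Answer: -11309/3885 ≈ -2.9109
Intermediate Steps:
(30302 - 41611)/(43891 - 40006) = -11309/3885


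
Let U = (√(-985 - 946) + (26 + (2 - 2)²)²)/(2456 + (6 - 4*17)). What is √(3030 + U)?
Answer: √(1929695936 + 266*I*√1931)/798 ≈ 55.048 + 0.00016672*I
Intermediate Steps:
U = 338/1197 + I*√1931/2394 (U = (√(-1931) + (26 + 0²)²)/(2456 + (6 - 68)) = (I*√1931 + (26 + 0)²)/(2456 - 62) = (I*√1931 + 26²)/2394 = (I*√1931 + 676)*(1/2394) = (676 + I*√1931)*(1/2394) = 338/1197 + I*√1931/2394 ≈ 0.28237 + 0.018356*I)
√(3030 + U) = √(3030 + (338/1197 + I*√1931/2394)) = √(3627248/1197 + I*√1931/2394)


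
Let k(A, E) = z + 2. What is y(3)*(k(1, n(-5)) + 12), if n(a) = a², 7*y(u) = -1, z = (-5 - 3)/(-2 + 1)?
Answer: -22/7 ≈ -3.1429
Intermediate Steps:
z = 8 (z = -8/(-1) = -8*(-1) = 8)
y(u) = -⅐ (y(u) = (⅐)*(-1) = -⅐)
k(A, E) = 10 (k(A, E) = 8 + 2 = 10)
y(3)*(k(1, n(-5)) + 12) = -(10 + 12)/7 = -⅐*22 = -22/7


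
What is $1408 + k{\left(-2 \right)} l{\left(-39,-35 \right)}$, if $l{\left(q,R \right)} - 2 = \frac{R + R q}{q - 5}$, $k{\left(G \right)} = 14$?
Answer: $\frac{11141}{11} \approx 1012.8$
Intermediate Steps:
$l{\left(q,R \right)} = 2 + \frac{R + R q}{-5 + q}$ ($l{\left(q,R \right)} = 2 + \frac{R + R q}{q - 5} = 2 + \frac{R + R q}{-5 + q}$)
$1408 + k{\left(-2 \right)} l{\left(-39,-35 \right)} = 1408 + 14 \frac{-10 - 35 + 2 \left(-39\right) - -1365}{-5 - 39} = 1408 + 14 \frac{-10 - 35 - 78 + 1365}{-44} = 1408 + 14 \left(\left(- \frac{1}{44}\right) 1242\right) = 1408 + 14 \left(- \frac{621}{22}\right) = 1408 - \frac{4347}{11} = \frac{11141}{11}$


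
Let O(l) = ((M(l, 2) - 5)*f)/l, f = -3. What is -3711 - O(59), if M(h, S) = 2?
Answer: -218958/59 ≈ -3711.2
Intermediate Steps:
O(l) = 9/l (O(l) = ((2 - 5)*(-3))/l = (-3*(-3))/l = 9/l)
-3711 - O(59) = -3711 - 9/59 = -218958/59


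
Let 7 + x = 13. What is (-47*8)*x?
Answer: -2256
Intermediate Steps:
x = 6 (x = -7 + 13 = 6)
(-47*8)*x = -47*8*6 = -376*6 = -2256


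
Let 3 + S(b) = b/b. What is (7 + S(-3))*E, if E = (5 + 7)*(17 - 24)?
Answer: -420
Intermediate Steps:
E = -84 (E = 12*(-7) = -84)
S(b) = -2 (S(b) = -3 + b/b = -3 + 1 = -2)
(7 + S(-3))*E = (7 - 2)*(-84) = 5*(-84) = -420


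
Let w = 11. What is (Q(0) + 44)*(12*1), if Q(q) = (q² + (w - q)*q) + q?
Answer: 528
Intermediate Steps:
Q(q) = q + q² + q*(11 - q) (Q(q) = (q² + (11 - q)*q) + q = (q² + q*(11 - q)) + q = q + q² + q*(11 - q))
(Q(0) + 44)*(12*1) = (12*0 + 44)*(12*1) = (0 + 44)*12 = 44*12 = 528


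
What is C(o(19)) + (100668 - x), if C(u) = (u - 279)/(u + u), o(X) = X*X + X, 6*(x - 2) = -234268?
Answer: 318540623/2280 ≈ 1.3971e+5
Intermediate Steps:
x = -117128/3 (x = 2 + (1/6)*(-234268) = 2 - 117134/3 = -117128/3 ≈ -39043.)
o(X) = X + X**2 (o(X) = X**2 + X = X + X**2)
C(u) = (-279 + u)/(2*u) (C(u) = (-279 + u)/((2*u)) = (-279 + u)*(1/(2*u)) = (-279 + u)/(2*u))
C(o(19)) + (100668 - x) = (-279 + 19*(1 + 19))/(2*((19*(1 + 19)))) + (100668 - 1*(-117128/3)) = (-279 + 19*20)/(2*((19*20))) + (100668 + 117128/3) = (1/2)*(-279 + 380)/380 + 419132/3 = (1/2)*(1/380)*101 + 419132/3 = 101/760 + 419132/3 = 318540623/2280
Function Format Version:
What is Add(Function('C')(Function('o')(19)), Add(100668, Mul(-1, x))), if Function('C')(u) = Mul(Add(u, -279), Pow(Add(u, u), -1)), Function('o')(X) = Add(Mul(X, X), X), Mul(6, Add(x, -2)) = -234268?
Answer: Rational(318540623, 2280) ≈ 1.3971e+5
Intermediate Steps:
x = Rational(-117128, 3) (x = Add(2, Mul(Rational(1, 6), -234268)) = Add(2, Rational(-117134, 3)) = Rational(-117128, 3) ≈ -39043.)
Function('o')(X) = Add(X, Pow(X, 2)) (Function('o')(X) = Add(Pow(X, 2), X) = Add(X, Pow(X, 2)))
Function('C')(u) = Mul(Rational(1, 2), Pow(u, -1), Add(-279, u)) (Function('C')(u) = Mul(Add(-279, u), Pow(Mul(2, u), -1)) = Mul(Add(-279, u), Mul(Rational(1, 2), Pow(u, -1))) = Mul(Rational(1, 2), Pow(u, -1), Add(-279, u)))
Add(Function('C')(Function('o')(19)), Add(100668, Mul(-1, x))) = Add(Mul(Rational(1, 2), Pow(Mul(19, Add(1, 19)), -1), Add(-279, Mul(19, Add(1, 19)))), Add(100668, Mul(-1, Rational(-117128, 3)))) = Add(Mul(Rational(1, 2), Pow(Mul(19, 20), -1), Add(-279, Mul(19, 20))), Add(100668, Rational(117128, 3))) = Add(Mul(Rational(1, 2), Pow(380, -1), Add(-279, 380)), Rational(419132, 3)) = Add(Mul(Rational(1, 2), Rational(1, 380), 101), Rational(419132, 3)) = Add(Rational(101, 760), Rational(419132, 3)) = Rational(318540623, 2280)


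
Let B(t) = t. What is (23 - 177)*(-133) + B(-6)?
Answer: 20476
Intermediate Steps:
(23 - 177)*(-133) + B(-6) = (23 - 177)*(-133) - 6 = -154*(-133) - 6 = 20482 - 6 = 20476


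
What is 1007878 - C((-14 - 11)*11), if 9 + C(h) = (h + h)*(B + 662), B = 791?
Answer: 1807037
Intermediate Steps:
C(h) = -9 + 2906*h (C(h) = -9 + (h + h)*(791 + 662) = -9 + (2*h)*1453 = -9 + 2906*h)
1007878 - C((-14 - 11)*11) = 1007878 - (-9 + 2906*((-14 - 11)*11)) = 1007878 - (-9 + 2906*(-25*11)) = 1007878 - (-9 + 2906*(-275)) = 1007878 - (-9 - 799150) = 1007878 - 1*(-799159) = 1007878 + 799159 = 1807037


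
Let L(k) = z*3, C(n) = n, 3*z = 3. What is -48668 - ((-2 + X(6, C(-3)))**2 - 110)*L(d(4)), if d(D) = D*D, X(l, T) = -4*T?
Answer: -48638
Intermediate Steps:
z = 1 (z = (1/3)*3 = 1)
d(D) = D**2
L(k) = 3 (L(k) = 1*3 = 3)
-48668 - ((-2 + X(6, C(-3)))**2 - 110)*L(d(4)) = -48668 - ((-2 - 4*(-3))**2 - 110)*3 = -48668 - ((-2 + 12)**2 - 110)*3 = -48668 - (10**2 - 110)*3 = -48668 - (100 - 110)*3 = -48668 - (-10)*3 = -48668 - 1*(-30) = -48668 + 30 = -48638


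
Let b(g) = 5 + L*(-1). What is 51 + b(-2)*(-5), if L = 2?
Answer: 36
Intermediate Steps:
b(g) = 3 (b(g) = 5 + 2*(-1) = 5 - 2 = 3)
51 + b(-2)*(-5) = 51 + 3*(-5) = 51 - 15 = 36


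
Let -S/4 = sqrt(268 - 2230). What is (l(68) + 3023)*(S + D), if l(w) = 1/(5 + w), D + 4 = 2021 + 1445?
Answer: 763994160/73 - 2648160*I*sqrt(218)/73 ≈ 1.0466e+7 - 5.3561e+5*I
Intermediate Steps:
D = 3462 (D = -4 + (2021 + 1445) = -4 + 3466 = 3462)
S = -12*I*sqrt(218) (S = -4*sqrt(268 - 2230) = -12*I*sqrt(218) ≈ -177.18*I)
(l(68) + 3023)*(S + D) = (1/(5 + 68) + 3023)*(-12*I*sqrt(218) + 3462) = (1/73 + 3023)*(3462 - 12*I*sqrt(218)) = 220680*(3462 - 12*I*sqrt(218))/73 = 763994160/73 - 2648160*I*sqrt(218)/73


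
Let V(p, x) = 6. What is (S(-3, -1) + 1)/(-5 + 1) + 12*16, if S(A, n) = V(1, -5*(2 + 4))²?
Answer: 731/4 ≈ 182.75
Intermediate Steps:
S(A, n) = 36 (S(A, n) = 6² = 36)
(S(-3, -1) + 1)/(-5 + 1) + 12*16 = (36 + 1)/(-5 + 1) + 12*16 = 37/(-4) + 192 = 37*(-¼) + 192 = -37/4 + 192 = 731/4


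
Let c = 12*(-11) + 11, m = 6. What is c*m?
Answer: -726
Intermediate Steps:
c = -121 (c = -132 + 11 = -121)
c*m = -121*6 = -726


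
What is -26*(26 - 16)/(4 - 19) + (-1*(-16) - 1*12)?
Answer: 64/3 ≈ 21.333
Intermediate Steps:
-26*(26 - 16)/(4 - 19) + (-1*(-16) - 1*12) = -260/(-15) + (16 - 12) = -260*(-1)/15 + 4 = -26*(-2/3) + 4 = 52/3 + 4 = 64/3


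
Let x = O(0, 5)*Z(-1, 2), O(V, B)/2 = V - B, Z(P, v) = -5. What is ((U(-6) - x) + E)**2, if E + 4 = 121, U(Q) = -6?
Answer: 3721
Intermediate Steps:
E = 117 (E = -4 + 121 = 117)
O(V, B) = -2*B + 2*V (O(V, B) = 2*(V - B) = -2*B + 2*V)
x = 50 (x = (-2*5 + 2*0)*(-5) = (-10 + 0)*(-5) = -10*(-5) = 50)
((U(-6) - x) + E)**2 = ((-6 - 1*50) + 117)**2 = ((-6 - 50) + 117)**2 = (-56 + 117)**2 = 61**2 = 3721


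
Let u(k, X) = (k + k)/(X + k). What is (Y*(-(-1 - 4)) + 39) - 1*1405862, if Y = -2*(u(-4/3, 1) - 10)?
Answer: -1405803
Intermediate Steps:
u(k, X) = 2*k/(X + k) (u(k, X) = (2*k)/(X + k) = 2*k/(X + k))
Y = 4 (Y = -2*(2*(-4/3)/(1 - 4/3) - 10) = -2*(2*(-4/3)/(-⅓) - 10) = -2*(2*(-4/3)*(-3) - 10) = -2*(8 - 10) = -2*(-2) = 4)
(Y*(-(-1 - 4)) + 39) - 1*1405862 = (4*(-(-1 - 4)) + 39) - 1*1405862 = (4*(-1*(-5)) + 39) - 1405862 = (4*5 + 39) - 1405862 = (20 + 39) - 1405862 = 59 - 1405862 = -1405803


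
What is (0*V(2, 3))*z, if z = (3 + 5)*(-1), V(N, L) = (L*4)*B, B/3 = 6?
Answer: 0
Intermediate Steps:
B = 18 (B = 3*6 = 18)
V(N, L) = 72*L (V(N, L) = (L*4)*18 = (4*L)*18 = 72*L)
z = -8 (z = 8*(-1) = -8)
(0*V(2, 3))*z = (0*(72*3))*(-8) = (0*216)*(-8) = 0*(-8) = 0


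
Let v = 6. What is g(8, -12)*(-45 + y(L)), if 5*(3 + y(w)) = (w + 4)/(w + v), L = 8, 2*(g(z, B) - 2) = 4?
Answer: -6696/35 ≈ -191.31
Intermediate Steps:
g(z, B) = 4 (g(z, B) = 2 + (½)*4 = 2 + 2 = 4)
y(w) = -3 + (4 + w)/(5*(6 + w)) (y(w) = -3 + ((w + 4)/(w + 6))/5 = -3 + ((4 + w)/(6 + w))/5 = -3 + (4 + w)/(5*(6 + w)))
g(8, -12)*(-45 + y(L)) = 4*(-45 + 2*(-43 - 7*8)/(5*(6 + 8))) = 4*(-45 + (⅖)*(-43 - 56)/14) = 4*(-45 + (⅖)*(1/14)*(-99)) = 4*(-45 - 99/35) = 4*(-1674/35) = -6696/35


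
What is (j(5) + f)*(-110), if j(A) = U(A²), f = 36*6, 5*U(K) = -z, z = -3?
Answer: -23826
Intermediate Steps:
U(K) = ⅗ (U(K) = (-1*(-3))/5 = (⅕)*3 = ⅗)
f = 216
j(A) = ⅗
(j(5) + f)*(-110) = (⅗ + 216)*(-110) = (1083/5)*(-110) = -23826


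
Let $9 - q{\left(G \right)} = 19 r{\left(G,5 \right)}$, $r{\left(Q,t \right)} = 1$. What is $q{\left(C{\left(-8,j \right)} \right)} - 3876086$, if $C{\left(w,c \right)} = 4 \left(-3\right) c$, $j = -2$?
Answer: $-3876096$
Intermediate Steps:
$C{\left(w,c \right)} = - 12 c$
$q{\left(G \right)} = -10$ ($q{\left(G \right)} = 9 - 19 \cdot 1 = 9 - 19 = -10$)
$q{\left(C{\left(-8,j \right)} \right)} - 3876086 = -10 - 3876086 = -3876096$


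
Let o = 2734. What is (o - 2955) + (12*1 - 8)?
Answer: -217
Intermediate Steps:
(o - 2955) + (12*1 - 8) = (2734 - 2955) + (12*1 - 8) = -221 + (12 - 8) = -221 + 4 = -217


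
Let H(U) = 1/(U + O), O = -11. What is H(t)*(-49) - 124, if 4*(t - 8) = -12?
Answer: -695/6 ≈ -115.83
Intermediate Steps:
t = 5 (t = 8 + (¼)*(-12) = 8 - 3 = 5)
H(U) = 1/(-11 + U) (H(U) = 1/(U - 11) = 1/(-11 + U))
H(t)*(-49) - 124 = -49/(-11 + 5) - 124 = -49/(-6) - 124 = -⅙*(-49) - 124 = 49/6 - 124 = -695/6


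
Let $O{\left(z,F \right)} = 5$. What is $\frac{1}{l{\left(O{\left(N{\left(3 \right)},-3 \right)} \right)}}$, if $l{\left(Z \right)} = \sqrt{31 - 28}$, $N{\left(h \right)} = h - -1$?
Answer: $\frac{\sqrt{3}}{3} \approx 0.57735$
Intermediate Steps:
$N{\left(h \right)} = 1 + h$ ($N{\left(h \right)} = h + 1 = 1 + h$)
$l{\left(Z \right)} = \sqrt{3}$
$\frac{1}{l{\left(O{\left(N{\left(3 \right)},-3 \right)} \right)}} = \frac{1}{\sqrt{3}} = \frac{\sqrt{3}}{3}$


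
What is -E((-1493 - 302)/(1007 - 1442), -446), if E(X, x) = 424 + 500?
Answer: -924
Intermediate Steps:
E(X, x) = 924
-E((-1493 - 302)/(1007 - 1442), -446) = -1*924 = -924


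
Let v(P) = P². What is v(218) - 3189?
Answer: 44335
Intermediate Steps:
v(218) - 3189 = 218² - 3189 = 47524 - 3189 = 44335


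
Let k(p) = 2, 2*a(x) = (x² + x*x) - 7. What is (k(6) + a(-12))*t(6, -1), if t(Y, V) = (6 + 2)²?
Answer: 9120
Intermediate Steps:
a(x) = -7/2 + x² (a(x) = ((x² + x*x) - 7)/2 = ((x² + x²) - 7)/2 = (2*x² - 7)/2 = (-7 + 2*x²)/2 = -7/2 + x²)
t(Y, V) = 64 (t(Y, V) = 8² = 64)
(k(6) + a(-12))*t(6, -1) = (2 + (-7/2 + (-12)²))*64 = (2 + (-7/2 + 144))*64 = (2 + 281/2)*64 = (285/2)*64 = 9120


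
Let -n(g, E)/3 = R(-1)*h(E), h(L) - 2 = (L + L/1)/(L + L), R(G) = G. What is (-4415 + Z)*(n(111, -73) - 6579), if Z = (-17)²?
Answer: 27107820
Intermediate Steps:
h(L) = 3 (h(L) = 2 + (L + L/1)/(L + L) = 2 + (L + L*1)/((2*L)) = 2 + (L + L)*(1/(2*L)) = 2 + (2*L)*(1/(2*L)) = 2 + 1 = 3)
Z = 289
n(g, E) = 9 (n(g, E) = -(-3)*3 = -3*(-3) = 9)
(-4415 + Z)*(n(111, -73) - 6579) = (-4415 + 289)*(9 - 6579) = -4126*(-6570) = 27107820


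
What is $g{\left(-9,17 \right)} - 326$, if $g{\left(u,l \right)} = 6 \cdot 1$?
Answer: $-320$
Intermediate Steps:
$g{\left(u,l \right)} = 6$
$g{\left(-9,17 \right)} - 326 = 6 - 326 = -320$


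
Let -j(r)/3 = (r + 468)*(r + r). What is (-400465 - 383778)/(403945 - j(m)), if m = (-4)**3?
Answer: -784243/248809 ≈ -3.1520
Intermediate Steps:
m = -64
j(r) = -6*r*(468 + r) (j(r) = -3*(r + 468)*(r + r) = -3*(468 + r)*2*r = -6*r*(468 + r))
(-400465 - 383778)/(403945 - j(m)) = (-400465 - 383778)/(403945 - (-6)*(-64)*(468 - 64)) = -784243/(403945 - (-6)*(-64)*404) = -784243/(403945 - 1*155136) = -784243/(403945 - 155136) = -784243/248809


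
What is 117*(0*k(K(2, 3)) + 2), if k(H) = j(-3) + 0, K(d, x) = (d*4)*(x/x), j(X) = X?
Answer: 234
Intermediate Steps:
K(d, x) = 4*d (K(d, x) = (4*d)*1 = 4*d)
k(H) = -3 (k(H) = -3 + 0 = -3)
117*(0*k(K(2, 3)) + 2) = 117*(0*(-3) + 2) = 117*(0 + 2) = 117*2 = 234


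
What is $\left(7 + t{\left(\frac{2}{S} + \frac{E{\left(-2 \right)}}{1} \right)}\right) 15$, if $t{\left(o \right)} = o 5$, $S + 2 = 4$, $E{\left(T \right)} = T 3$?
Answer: $-270$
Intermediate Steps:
$E{\left(T \right)} = 3 T$
$S = 2$ ($S = -2 + 4 = 2$)
$t{\left(o \right)} = 5 o$
$\left(7 + t{\left(\frac{2}{S} + \frac{E{\left(-2 \right)}}{1} \right)}\right) 15 = \left(7 + 5 \left(\frac{2}{2} + \frac{3 \left(-2\right)}{1}\right)\right) 15 = \left(7 + 5 \left(2 \cdot \frac{1}{2} - 6\right)\right) 15 = \left(7 + 5 \left(1 - 6\right)\right) 15 = \left(7 + 5 \left(-5\right)\right) 15 = \left(7 - 25\right) 15 = \left(-18\right) 15 = -270$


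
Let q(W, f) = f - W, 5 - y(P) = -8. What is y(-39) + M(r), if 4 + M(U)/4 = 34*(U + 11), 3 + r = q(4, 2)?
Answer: 813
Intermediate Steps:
y(P) = 13 (y(P) = 5 - 1*(-8) = 5 + 8 = 13)
r = -5 (r = -3 + (2 - 1*4) = -3 + (2 - 4) = -3 - 2 = -5)
M(U) = 1480 + 136*U (M(U) = -16 + 4*(34*(U + 11)) = -16 + 4*(34*(11 + U)) = -16 + 4*(374 + 34*U) = -16 + (1496 + 136*U) = 1480 + 136*U)
y(-39) + M(r) = 13 + (1480 + 136*(-5)) = 13 + (1480 - 680) = 13 + 800 = 813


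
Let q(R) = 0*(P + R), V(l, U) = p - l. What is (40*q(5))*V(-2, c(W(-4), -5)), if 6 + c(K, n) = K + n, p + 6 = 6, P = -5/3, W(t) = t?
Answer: 0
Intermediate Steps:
P = -5/3 (P = -5*1/3 = -5/3 ≈ -1.6667)
p = 0 (p = -6 + 6 = 0)
c(K, n) = -6 + K + n (c(K, n) = -6 + (K + n) = -6 + K + n)
V(l, U) = -l (V(l, U) = 0 - l = -l)
q(R) = 0 (q(R) = 0*(-5/3 + R) = 0)
(40*q(5))*V(-2, c(W(-4), -5)) = (40*0)*(-1*(-2)) = 0*2 = 0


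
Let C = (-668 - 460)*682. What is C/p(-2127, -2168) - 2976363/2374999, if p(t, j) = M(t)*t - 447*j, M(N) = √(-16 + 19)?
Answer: -10793889816246857/5272910371951277 - 3868304*√3/2220173723 ≈ -2.0501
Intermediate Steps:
M(N) = √3
C = -769296 (C = -1128*682 = -769296)
p(t, j) = -447*j + t*√3 (p(t, j) = √3*t - 447*j = t*√3 - 447*j = -447*j + t*√3)
C/p(-2127, -2168) - 2976363/2374999 = -769296/(-447*(-2168) - 2127*√3) - 2976363/2374999 = -769296/(969096 - 2127*√3) - 2976363*1/2374999 = -769296/(969096 - 2127*√3) - 2976363/2374999 = -2976363/2374999 - 769296/(969096 - 2127*√3)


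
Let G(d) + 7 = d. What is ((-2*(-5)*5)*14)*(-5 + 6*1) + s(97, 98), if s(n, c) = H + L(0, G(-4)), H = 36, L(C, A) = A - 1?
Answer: 724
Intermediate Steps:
G(d) = -7 + d
L(C, A) = -1 + A
s(n, c) = 24 (s(n, c) = 36 + (-1 + (-7 - 4)) = 36 + (-1 - 11) = 36 - 12 = 24)
((-2*(-5)*5)*14)*(-5 + 6*1) + s(97, 98) = ((-2*(-5)*5)*14)*(-5 + 6*1) + 24 = ((10*5)*14)*(-5 + 6) + 24 = (50*14)*1 + 24 = 700*1 + 24 = 700 + 24 = 724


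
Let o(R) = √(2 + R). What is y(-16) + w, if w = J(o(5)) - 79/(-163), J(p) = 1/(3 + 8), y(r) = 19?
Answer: 35099/1793 ≈ 19.576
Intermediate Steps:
J(p) = 1/11
w = 1032/1793 (w = 1/11 - 79/(-163) = 1/11 - 79*(-1)/163 = 1/11 - 1*(-79/163) = 1/11 + 79/163 = 1032/1793 ≈ 0.57557)
y(-16) + w = 19 + 1032/1793 = 35099/1793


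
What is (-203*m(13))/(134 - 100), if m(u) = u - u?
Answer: 0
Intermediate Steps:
m(u) = 0
(-203*m(13))/(134 - 100) = (-203*0)/(134 - 100) = 0/34 = 0*(1/34) = 0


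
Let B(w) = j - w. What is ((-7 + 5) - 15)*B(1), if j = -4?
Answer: 85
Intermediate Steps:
B(w) = -4 - w
((-7 + 5) - 15)*B(1) = ((-7 + 5) - 15)*(-4 - 1*1) = (-2 - 15)*(-4 - 1) = -17*(-5) = 85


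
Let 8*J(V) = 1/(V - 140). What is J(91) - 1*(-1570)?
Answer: 615439/392 ≈ 1570.0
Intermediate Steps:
J(V) = 1/(8*(-140 + V)) (J(V) = 1/(8*(V - 140)) = 1/(8*(-140 + V)))
J(91) - 1*(-1570) = 1/(8*(-140 + 91)) - 1*(-1570) = (⅛)/(-49) + 1570 = (⅛)*(-1/49) + 1570 = -1/392 + 1570 = 615439/392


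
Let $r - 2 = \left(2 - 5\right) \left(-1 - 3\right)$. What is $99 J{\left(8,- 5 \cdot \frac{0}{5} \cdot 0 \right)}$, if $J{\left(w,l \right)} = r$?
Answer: $1386$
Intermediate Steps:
$r = 14$ ($r = 2 + \left(2 - 5\right) \left(-1 - 3\right) = 2 - -12 = 2 + 12 = 14$)
$J{\left(w,l \right)} = 14$
$99 J{\left(8,- 5 \cdot \frac{0}{5} \cdot 0 \right)} = 99 \cdot 14 = 1386$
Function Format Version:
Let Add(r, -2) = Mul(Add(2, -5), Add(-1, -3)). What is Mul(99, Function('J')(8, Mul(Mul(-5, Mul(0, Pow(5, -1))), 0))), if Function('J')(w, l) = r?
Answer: 1386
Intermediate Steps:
r = 14 (r = Add(2, Mul(Add(2, -5), Add(-1, -3))) = Add(2, Mul(-3, -4)) = Add(2, 12) = 14)
Function('J')(w, l) = 14
Mul(99, Function('J')(8, Mul(Mul(-5, Mul(0, Pow(5, -1))), 0))) = Mul(99, 14) = 1386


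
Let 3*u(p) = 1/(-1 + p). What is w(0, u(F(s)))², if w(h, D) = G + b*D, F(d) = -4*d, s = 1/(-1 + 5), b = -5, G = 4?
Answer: 841/36 ≈ 23.361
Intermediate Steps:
s = ¼ (s = 1/4 = ¼ ≈ 0.25000)
u(p) = 1/(3*(-1 + p))
w(h, D) = 4 - 5*D
w(0, u(F(s)))² = (4 - 5/(3*(-1 - 4*¼)))² = (4 - 5/(3*(-1 - 1)))² = (4 - 5/(3*(-2)))² = (4 - 5*(-1)/(3*2))² = (4 - 5*(-⅙))² = (4 + ⅚)² = (29/6)² = 841/36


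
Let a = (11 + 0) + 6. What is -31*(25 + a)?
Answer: -1302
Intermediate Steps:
a = 17 (a = 11 + 6 = 17)
-31*(25 + a) = -31*(25 + 17) = -31*42 = -1302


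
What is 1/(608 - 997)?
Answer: -1/389 ≈ -0.0025707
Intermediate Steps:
1/(608 - 997) = 1/(-389) = -1/389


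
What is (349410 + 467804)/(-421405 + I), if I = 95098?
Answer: -817214/326307 ≈ -2.5044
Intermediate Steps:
(349410 + 467804)/(-421405 + I) = (349410 + 467804)/(-421405 + 95098) = 817214/(-326307) = 817214*(-1/326307) = -817214/326307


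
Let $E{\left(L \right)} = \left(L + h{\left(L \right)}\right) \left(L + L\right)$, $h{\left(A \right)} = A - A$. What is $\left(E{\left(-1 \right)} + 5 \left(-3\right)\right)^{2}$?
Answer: $169$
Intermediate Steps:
$h{\left(A \right)} = 0$
$E{\left(L \right)} = 2 L^{2}$ ($E{\left(L \right)} = \left(L + 0\right) \left(L + L\right) = L 2 L = 2 L^{2}$)
$\left(E{\left(-1 \right)} + 5 \left(-3\right)\right)^{2} = \left(2 \left(-1\right)^{2} + 5 \left(-3\right)\right)^{2} = \left(2 \cdot 1 - 15\right)^{2} = \left(2 - 15\right)^{2} = \left(-13\right)^{2} = 169$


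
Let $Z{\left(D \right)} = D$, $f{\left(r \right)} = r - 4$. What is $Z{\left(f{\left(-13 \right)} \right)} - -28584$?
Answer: $28567$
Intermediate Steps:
$f{\left(r \right)} = -4 + r$
$Z{\left(f{\left(-13 \right)} \right)} - -28584 = \left(-4 - 13\right) - -28584 = -17 + 28584 = 28567$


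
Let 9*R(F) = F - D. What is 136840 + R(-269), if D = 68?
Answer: 1231223/9 ≈ 1.3680e+5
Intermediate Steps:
R(F) = -68/9 + F/9 (R(F) = (F - 1*68)/9 = (F - 68)/9 = (-68 + F)/9 = -68/9 + F/9)
136840 + R(-269) = 136840 + (-68/9 + (⅑)*(-269)) = 136840 + (-68/9 - 269/9) = 136840 - 337/9 = 1231223/9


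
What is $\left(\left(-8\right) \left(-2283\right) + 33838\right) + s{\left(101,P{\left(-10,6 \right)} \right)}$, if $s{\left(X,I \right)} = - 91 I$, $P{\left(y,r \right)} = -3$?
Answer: $52375$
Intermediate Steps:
$\left(\left(-8\right) \left(-2283\right) + 33838\right) + s{\left(101,P{\left(-10,6 \right)} \right)} = \left(\left(-8\right) \left(-2283\right) + 33838\right) - -273 = \left(18264 + 33838\right) + 273 = 52102 + 273 = 52375$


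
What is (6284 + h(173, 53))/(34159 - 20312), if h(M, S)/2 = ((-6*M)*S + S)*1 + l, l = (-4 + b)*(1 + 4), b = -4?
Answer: -103718/13847 ≈ -7.4903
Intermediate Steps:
l = -40 (l = (-4 - 4)*(1 + 4) = -8*5 = -40)
h(M, S) = -80 + 2*S - 12*M*S (h(M, S) = 2*(((-6*M)*S + S)*1 - 40) = 2*((-6*M*S + S)*1 - 40) = 2*((S - 6*M*S)*1 - 40) = 2*((S - 6*M*S) - 40) = 2*(-40 + S - 6*M*S) = -80 + 2*S - 12*M*S)
(6284 + h(173, 53))/(34159 - 20312) = (6284 + (-80 + 2*53 - 12*173*53))/(34159 - 20312) = (6284 + (-80 + 106 - 110028))/13847 = (6284 - 110002)*(1/13847) = -103718*1/13847 = -103718/13847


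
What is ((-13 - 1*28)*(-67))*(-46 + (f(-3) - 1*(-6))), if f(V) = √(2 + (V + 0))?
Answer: -109880 + 2747*I ≈ -1.0988e+5 + 2747.0*I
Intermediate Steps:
f(V) = √(2 + V)
((-13 - 1*28)*(-67))*(-46 + (f(-3) - 1*(-6))) = ((-13 - 1*28)*(-67))*(-46 + (√(2 - 3) - 1*(-6))) = ((-13 - 28)*(-67))*(-46 + (√(-1) + 6)) = (-41*(-67))*(-46 + (I + 6)) = 2747*(-46 + (6 + I)) = 2747*(-40 + I) = -109880 + 2747*I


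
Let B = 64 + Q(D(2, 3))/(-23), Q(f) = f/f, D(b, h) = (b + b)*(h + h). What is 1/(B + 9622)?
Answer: 23/222777 ≈ 0.00010324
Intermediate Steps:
D(b, h) = 4*b*h (D(b, h) = (2*b)*(2*h) = 4*b*h)
Q(f) = 1
B = 1471/23 (B = 64 + 1/(-23) = 64 + 1*(-1/23) = 64 - 1/23 = 1471/23 ≈ 63.957)
1/(B + 9622) = 1/(1471/23 + 9622) = 1/(222777/23) = 23/222777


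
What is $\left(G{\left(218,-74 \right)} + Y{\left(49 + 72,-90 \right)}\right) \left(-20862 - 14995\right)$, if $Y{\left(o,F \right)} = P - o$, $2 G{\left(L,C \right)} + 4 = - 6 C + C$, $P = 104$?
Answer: $-5952262$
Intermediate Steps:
$G{\left(L,C \right)} = -2 - \frac{5 C}{2}$ ($G{\left(L,C \right)} = -2 + \frac{- 6 C + C}{2} = -2 + \frac{\left(-5\right) C}{2} = -2 - \frac{5 C}{2}$)
$Y{\left(o,F \right)} = 104 - o$
$\left(G{\left(218,-74 \right)} + Y{\left(49 + 72,-90 \right)}\right) \left(-20862 - 14995\right) = \left(\left(-2 - -185\right) + \left(104 - \left(49 + 72\right)\right)\right) \left(-20862 - 14995\right) = \left(\left(-2 + 185\right) + \left(104 - 121\right)\right) \left(-35857\right) = \left(183 + \left(104 - 121\right)\right) \left(-35857\right) = \left(183 - 17\right) \left(-35857\right) = 166 \left(-35857\right) = -5952262$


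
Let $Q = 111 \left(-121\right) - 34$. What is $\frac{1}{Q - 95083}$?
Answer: $- \frac{1}{108548} \approx -9.2125 \cdot 10^{-6}$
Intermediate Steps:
$Q = -13465$ ($Q = -13431 - 34 = -13465$)
$\frac{1}{Q - 95083} = \frac{1}{-13465 - 95083} = \frac{1}{-108548} = - \frac{1}{108548}$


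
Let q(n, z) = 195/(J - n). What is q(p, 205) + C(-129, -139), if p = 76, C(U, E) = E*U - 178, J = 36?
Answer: 141985/8 ≈ 17748.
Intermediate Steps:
C(U, E) = -178 + E*U
q(n, z) = 195/(36 - n)
q(p, 205) + C(-129, -139) = -195/(-36 + 76) + (-178 - 139*(-129)) = -195/40 + (-178 + 17931) = -195*1/40 + 17753 = -39/8 + 17753 = 141985/8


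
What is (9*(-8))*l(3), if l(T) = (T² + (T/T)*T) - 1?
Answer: -792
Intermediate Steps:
l(T) = -1 + T + T² (l(T) = (T² + 1*T) - 1 = (T² + T) - 1 = (T + T²) - 1 = -1 + T + T²)
(9*(-8))*l(3) = (9*(-8))*(-1 + 3 + 3²) = -72*(-1 + 3 + 9) = -72*11 = -792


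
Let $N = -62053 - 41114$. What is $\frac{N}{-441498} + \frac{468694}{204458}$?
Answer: $\frac{38003463683}{15044633014} \approx 2.526$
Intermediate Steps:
$N = -103167$ ($N = -62053 - 41114 = -103167$)
$\frac{N}{-441498} + \frac{468694}{204458} = - \frac{103167}{-441498} + \frac{468694}{204458} = \left(-103167\right) \left(- \frac{1}{441498}\right) + 468694 \cdot \frac{1}{204458} = \frac{34389}{147166} + \frac{234347}{102229} = \frac{38003463683}{15044633014}$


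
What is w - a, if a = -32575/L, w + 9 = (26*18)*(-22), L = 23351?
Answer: -240599480/23351 ≈ -10304.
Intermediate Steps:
w = -10305 (w = -9 + (26*18)*(-22) = -9 + 468*(-22) = -9 - 10296 = -10305)
a = -32575/23351 ≈ -1.3950
w - a = -10305 - 1*(-32575/23351) = -10305 + 32575/23351 = -240599480/23351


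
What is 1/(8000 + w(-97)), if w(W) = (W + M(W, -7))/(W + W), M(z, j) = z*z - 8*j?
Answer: 97/771316 ≈ 0.00012576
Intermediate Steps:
M(z, j) = z² - 8*j
w(W) = (56 + W + W²)/(2*W) (w(W) = (W + (W² - 8*(-7)))/(W + W) = (W + (W² + 56))/((2*W)) = (W + (56 + W²))*(1/(2*W)) = (56 + W + W²)*(1/(2*W)) = (56 + W + W²)/(2*W))
1/(8000 + w(-97)) = 1/(8000 + (½)*(56 - 97 + (-97)²)/(-97)) = 1/(8000 + (½)*(-1/97)*(56 - 97 + 9409)) = 1/(8000 + (½)*(-1/97)*9368) = 1/(8000 - 4684/97) = 1/(771316/97) = 97/771316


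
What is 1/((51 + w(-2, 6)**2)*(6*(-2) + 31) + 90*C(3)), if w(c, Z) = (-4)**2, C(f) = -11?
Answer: 1/4843 ≈ 0.00020648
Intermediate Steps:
w(c, Z) = 16
1/((51 + w(-2, 6)**2)*(6*(-2) + 31) + 90*C(3)) = 1/((51 + 16**2)*(6*(-2) + 31) + 90*(-11)) = 1/((51 + 256)*(-12 + 31) - 990) = 1/(307*19 - 990) = 1/(5833 - 990) = 1/4843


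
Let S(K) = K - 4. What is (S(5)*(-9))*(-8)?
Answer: 72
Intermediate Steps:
S(K) = -4 + K
(S(5)*(-9))*(-8) = ((-4 + 5)*(-9))*(-8) = (1*(-9))*(-8) = -9*(-8) = 72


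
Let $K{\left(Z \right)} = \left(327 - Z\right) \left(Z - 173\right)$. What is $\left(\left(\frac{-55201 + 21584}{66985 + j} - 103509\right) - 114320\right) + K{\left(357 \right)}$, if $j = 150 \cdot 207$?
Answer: $- \frac{21896052832}{98035} \approx -2.2335 \cdot 10^{5}$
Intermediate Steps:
$j = 31050$
$K{\left(Z \right)} = \left(-173 + Z\right) \left(327 - Z\right)$ ($K{\left(Z \right)} = \left(327 - Z\right) \left(-173 + Z\right) = \left(-173 + Z\right) \left(327 - Z\right)$)
$\left(\left(\frac{-55201 + 21584}{66985 + j} - 103509\right) - 114320\right) + K{\left(357 \right)} = \left(\left(\frac{-55201 + 21584}{66985 + 31050} - 103509\right) - 114320\right) - 5520 = \left(\left(- \frac{33617}{98035} - 103509\right) - 114320\right) - 5520 = \left(- \frac{10147538432}{98035} - 114320\right) - 5520 = - \frac{21354899632}{98035} - 5520 = - \frac{21896052832}{98035}$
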